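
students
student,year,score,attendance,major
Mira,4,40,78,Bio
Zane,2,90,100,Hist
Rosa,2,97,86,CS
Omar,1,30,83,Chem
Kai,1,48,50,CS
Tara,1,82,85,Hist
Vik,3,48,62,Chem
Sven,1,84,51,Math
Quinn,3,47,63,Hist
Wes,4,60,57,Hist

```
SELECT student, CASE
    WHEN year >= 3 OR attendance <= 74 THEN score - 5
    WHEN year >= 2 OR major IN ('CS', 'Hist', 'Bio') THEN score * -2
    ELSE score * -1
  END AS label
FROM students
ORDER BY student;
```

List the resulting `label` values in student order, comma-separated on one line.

43, 35, -30, 42, -194, 79, -164, 43, 55, -180

student=Kai: year >= 3 OR attendance <= 74 → 43
student=Mira: year >= 3 OR attendance <= 74 → 35
student=Omar: ELSE → -30
student=Quinn: year >= 3 OR attendance <= 74 → 42
student=Rosa: year >= 2 OR major IN ('CS', 'Hist', 'Bio') → -194
student=Sven: year >= 3 OR attendance <= 74 → 79
student=Tara: year >= 2 OR major IN ('CS', 'Hist', 'Bio') → -164
student=Vik: year >= 3 OR attendance <= 74 → 43
student=Wes: year >= 3 OR attendance <= 74 → 55
student=Zane: year >= 2 OR major IN ('CS', 'Hist', 'Bio') → -180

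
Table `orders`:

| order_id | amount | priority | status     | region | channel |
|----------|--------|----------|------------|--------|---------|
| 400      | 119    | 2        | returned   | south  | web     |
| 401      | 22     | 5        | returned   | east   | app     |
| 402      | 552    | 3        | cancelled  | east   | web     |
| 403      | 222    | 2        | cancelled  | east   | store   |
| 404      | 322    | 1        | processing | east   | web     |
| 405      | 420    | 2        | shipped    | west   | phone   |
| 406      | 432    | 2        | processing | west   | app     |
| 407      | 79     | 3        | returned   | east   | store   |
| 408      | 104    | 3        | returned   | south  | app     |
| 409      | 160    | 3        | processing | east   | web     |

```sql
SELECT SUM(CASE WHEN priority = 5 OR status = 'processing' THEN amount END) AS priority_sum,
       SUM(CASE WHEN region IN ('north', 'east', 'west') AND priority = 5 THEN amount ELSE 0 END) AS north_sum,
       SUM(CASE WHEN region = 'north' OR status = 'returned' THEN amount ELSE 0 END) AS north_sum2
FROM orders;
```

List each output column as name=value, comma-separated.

priority_sum=936, north_sum=22, north_sum2=324

[priority_sum: priority = 5 OR status = 'processing']
order_id=400: ✗
order_id=401: ✓ → 22
order_id=402: ✗
order_id=403: ✗
order_id=404: ✓ → 322
order_id=405: ✗
order_id=406: ✓ → 432
order_id=407: ✗
order_id=408: ✗
order_id=409: ✓ → 160
priority_sum = 22 + 322 + 432 + 160 = 936
—
[north_sum: region IN ('north', 'east', 'west') AND priority = 5]
order_id=400: ✗
order_id=401: ✓ → 22
order_id=402: ✗
order_id=403: ✗
order_id=404: ✗
order_id=405: ✗
order_id=406: ✗
order_id=407: ✗
order_id=408: ✗
order_id=409: ✗
north_sum = 22
—
[north_sum2: region = 'north' OR status = 'returned']
order_id=400: ✓ → 119
order_id=401: ✓ → 22
order_id=402: ✗
order_id=403: ✗
order_id=404: ✗
order_id=405: ✗
order_id=406: ✗
order_id=407: ✓ → 79
order_id=408: ✓ → 104
order_id=409: ✗
north_sum2 = 119 + 22 + 79 + 104 = 324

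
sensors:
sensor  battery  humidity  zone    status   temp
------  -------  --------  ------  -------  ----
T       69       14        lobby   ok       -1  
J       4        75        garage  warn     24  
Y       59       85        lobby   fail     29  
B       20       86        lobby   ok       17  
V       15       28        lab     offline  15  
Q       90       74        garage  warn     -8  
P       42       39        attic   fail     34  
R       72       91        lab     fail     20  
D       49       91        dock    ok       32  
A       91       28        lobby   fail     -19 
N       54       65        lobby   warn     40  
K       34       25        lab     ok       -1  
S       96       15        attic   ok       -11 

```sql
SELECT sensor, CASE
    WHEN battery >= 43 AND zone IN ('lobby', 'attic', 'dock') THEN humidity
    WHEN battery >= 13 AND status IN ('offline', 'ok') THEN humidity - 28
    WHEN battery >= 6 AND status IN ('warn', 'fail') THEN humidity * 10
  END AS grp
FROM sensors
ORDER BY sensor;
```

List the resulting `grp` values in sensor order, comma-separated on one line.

28, 58, 91, NULL, -3, 65, 390, 740, 910, 15, 14, 0, 85

sensor=A: battery >= 43 AND zone IN ('lobby', 'attic', 'dock') → 28
sensor=B: battery >= 13 AND status IN ('offline', 'ok') → 58
sensor=D: battery >= 43 AND zone IN ('lobby', 'attic', 'dock') → 91
sensor=J: (no match → NULL) → NULL
sensor=K: battery >= 13 AND status IN ('offline', 'ok') → -3
sensor=N: battery >= 43 AND zone IN ('lobby', 'attic', 'dock') → 65
sensor=P: battery >= 6 AND status IN ('warn', 'fail') → 390
sensor=Q: battery >= 6 AND status IN ('warn', 'fail') → 740
sensor=R: battery >= 6 AND status IN ('warn', 'fail') → 910
sensor=S: battery >= 43 AND zone IN ('lobby', 'attic', 'dock') → 15
sensor=T: battery >= 43 AND zone IN ('lobby', 'attic', 'dock') → 14
sensor=V: battery >= 13 AND status IN ('offline', 'ok') → 0
sensor=Y: battery >= 43 AND zone IN ('lobby', 'attic', 'dock') → 85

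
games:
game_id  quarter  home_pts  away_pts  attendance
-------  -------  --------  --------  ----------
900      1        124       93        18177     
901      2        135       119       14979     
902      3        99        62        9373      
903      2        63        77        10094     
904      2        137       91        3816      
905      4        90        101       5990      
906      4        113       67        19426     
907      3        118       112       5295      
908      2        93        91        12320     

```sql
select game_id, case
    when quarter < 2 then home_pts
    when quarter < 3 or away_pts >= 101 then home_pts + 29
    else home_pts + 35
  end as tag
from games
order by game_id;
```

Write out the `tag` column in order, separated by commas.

game_id=900: quarter < 2 → 124
game_id=901: quarter < 3 or away_pts >= 101 → 164
game_id=902: ELSE → 134
game_id=903: quarter < 3 or away_pts >= 101 → 92
game_id=904: quarter < 3 or away_pts >= 101 → 166
game_id=905: quarter < 3 or away_pts >= 101 → 119
game_id=906: ELSE → 148
game_id=907: quarter < 3 or away_pts >= 101 → 147
game_id=908: quarter < 3 or away_pts >= 101 → 122

124, 164, 134, 92, 166, 119, 148, 147, 122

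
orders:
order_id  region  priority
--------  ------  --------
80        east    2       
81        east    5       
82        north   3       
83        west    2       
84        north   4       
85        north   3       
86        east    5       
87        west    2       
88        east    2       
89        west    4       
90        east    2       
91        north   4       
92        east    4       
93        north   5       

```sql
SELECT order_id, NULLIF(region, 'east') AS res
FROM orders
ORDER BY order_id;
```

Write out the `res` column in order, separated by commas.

order_id=80: region=east vs east: equal → NULL
order_id=81: region=east vs east: equal → NULL
order_id=82: region=north vs east: differ → north
order_id=83: region=west vs east: differ → west
order_id=84: region=north vs east: differ → north
order_id=85: region=north vs east: differ → north
order_id=86: region=east vs east: equal → NULL
order_id=87: region=west vs east: differ → west
order_id=88: region=east vs east: equal → NULL
order_id=89: region=west vs east: differ → west
order_id=90: region=east vs east: equal → NULL
order_id=91: region=north vs east: differ → north
order_id=92: region=east vs east: equal → NULL
order_id=93: region=north vs east: differ → north

NULL, NULL, north, west, north, north, NULL, west, NULL, west, NULL, north, NULL, north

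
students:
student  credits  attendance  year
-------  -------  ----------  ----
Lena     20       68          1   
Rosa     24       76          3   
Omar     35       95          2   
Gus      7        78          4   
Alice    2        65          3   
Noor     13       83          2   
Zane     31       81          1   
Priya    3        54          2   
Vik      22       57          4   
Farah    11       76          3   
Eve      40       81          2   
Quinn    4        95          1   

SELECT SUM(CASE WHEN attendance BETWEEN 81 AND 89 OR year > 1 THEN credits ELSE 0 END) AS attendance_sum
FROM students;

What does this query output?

student=Lena: ✗
student=Rosa: ✓ → 24
student=Omar: ✓ → 35
student=Gus: ✓ → 7
student=Alice: ✓ → 2
student=Noor: ✓ → 13
student=Zane: ✓ → 31
student=Priya: ✓ → 3
student=Vik: ✓ → 22
student=Farah: ✓ → 11
student=Eve: ✓ → 40
student=Quinn: ✗
attendance_sum = 24 + 35 + 7 + 2 + 13 + 31 + 3 + 22 + 11 + 40 = 188

188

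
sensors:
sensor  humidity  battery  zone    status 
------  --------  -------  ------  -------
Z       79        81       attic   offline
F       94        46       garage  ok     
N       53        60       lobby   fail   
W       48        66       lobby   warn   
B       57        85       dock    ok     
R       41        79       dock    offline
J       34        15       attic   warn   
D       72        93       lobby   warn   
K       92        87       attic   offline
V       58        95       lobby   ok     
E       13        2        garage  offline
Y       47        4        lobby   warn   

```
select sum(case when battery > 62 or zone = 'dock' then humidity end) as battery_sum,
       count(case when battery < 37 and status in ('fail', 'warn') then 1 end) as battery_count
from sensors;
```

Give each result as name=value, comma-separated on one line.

[battery_sum: battery > 62 or zone = 'dock']
sensor=Z: ✓ → 79
sensor=F: ✗
sensor=N: ✗
sensor=W: ✓ → 48
sensor=B: ✓ → 57
sensor=R: ✓ → 41
sensor=J: ✗
sensor=D: ✓ → 72
sensor=K: ✓ → 92
sensor=V: ✓ → 58
sensor=E: ✗
sensor=Y: ✗
battery_sum = 79 + 48 + 57 + 41 + 72 + 92 + 58 = 447
—
[battery_count: battery < 37 and status in ('fail', 'warn')]
sensor=Z: ✗
sensor=F: ✗
sensor=N: ✗
sensor=W: ✗
sensor=B: ✗
sensor=R: ✗
sensor=J: ✓ → 1
sensor=D: ✗
sensor=K: ✗
sensor=V: ✗
sensor=E: ✗
sensor=Y: ✓ → 1
battery_count = COUNT(1, 1) = 2

battery_sum=447, battery_count=2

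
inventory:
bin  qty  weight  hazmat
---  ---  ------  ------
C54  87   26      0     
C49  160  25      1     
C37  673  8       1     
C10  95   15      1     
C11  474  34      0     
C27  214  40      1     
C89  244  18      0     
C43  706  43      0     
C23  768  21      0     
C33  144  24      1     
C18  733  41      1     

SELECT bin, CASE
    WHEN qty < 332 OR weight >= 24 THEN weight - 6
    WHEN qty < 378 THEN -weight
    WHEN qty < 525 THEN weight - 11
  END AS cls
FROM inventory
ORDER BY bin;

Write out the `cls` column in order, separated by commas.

9, 28, 35, NULL, 34, 18, NULL, 37, 19, 20, 12

bin=C10: qty < 332 OR weight >= 24 → 9
bin=C11: qty < 332 OR weight >= 24 → 28
bin=C18: qty < 332 OR weight >= 24 → 35
bin=C23: (no match → NULL) → NULL
bin=C27: qty < 332 OR weight >= 24 → 34
bin=C33: qty < 332 OR weight >= 24 → 18
bin=C37: (no match → NULL) → NULL
bin=C43: qty < 332 OR weight >= 24 → 37
bin=C49: qty < 332 OR weight >= 24 → 19
bin=C54: qty < 332 OR weight >= 24 → 20
bin=C89: qty < 332 OR weight >= 24 → 12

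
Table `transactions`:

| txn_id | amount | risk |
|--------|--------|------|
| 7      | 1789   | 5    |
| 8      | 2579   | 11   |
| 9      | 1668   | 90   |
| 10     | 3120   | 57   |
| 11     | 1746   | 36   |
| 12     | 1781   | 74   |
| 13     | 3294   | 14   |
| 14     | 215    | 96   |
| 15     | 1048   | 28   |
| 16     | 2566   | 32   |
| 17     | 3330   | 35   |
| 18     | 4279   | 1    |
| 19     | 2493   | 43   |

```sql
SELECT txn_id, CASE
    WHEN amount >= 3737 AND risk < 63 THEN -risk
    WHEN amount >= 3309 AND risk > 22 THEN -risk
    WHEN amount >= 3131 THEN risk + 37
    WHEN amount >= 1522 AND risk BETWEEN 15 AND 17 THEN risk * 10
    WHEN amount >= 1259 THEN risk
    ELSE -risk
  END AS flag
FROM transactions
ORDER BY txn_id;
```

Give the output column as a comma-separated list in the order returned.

5, 11, 90, 57, 36, 74, 51, -96, -28, 32, -35, -1, 43

txn_id=7: amount >= 1259 → 5
txn_id=8: amount >= 1259 → 11
txn_id=9: amount >= 1259 → 90
txn_id=10: amount >= 1259 → 57
txn_id=11: amount >= 1259 → 36
txn_id=12: amount >= 1259 → 74
txn_id=13: amount >= 3131 → 51
txn_id=14: ELSE → -96
txn_id=15: ELSE → -28
txn_id=16: amount >= 1259 → 32
txn_id=17: amount >= 3309 AND risk > 22 → -35
txn_id=18: amount >= 3737 AND risk < 63 → -1
txn_id=19: amount >= 1259 → 43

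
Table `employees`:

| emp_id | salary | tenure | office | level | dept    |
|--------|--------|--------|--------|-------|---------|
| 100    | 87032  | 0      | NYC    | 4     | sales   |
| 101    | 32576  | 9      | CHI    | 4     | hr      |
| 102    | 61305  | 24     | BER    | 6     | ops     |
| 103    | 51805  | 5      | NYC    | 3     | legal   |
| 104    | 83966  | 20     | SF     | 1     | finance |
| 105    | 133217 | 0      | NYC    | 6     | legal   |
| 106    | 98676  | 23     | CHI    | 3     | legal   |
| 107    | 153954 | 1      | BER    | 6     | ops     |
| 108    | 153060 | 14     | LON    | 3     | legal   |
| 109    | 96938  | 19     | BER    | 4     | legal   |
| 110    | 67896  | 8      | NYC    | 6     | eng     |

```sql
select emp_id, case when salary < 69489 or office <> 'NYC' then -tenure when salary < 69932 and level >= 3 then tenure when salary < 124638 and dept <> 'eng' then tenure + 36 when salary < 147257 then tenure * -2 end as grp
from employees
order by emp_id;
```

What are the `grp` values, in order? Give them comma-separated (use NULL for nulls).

emp_id=100: salary < 124638 and dept <> 'eng' → 36
emp_id=101: salary < 69489 or office <> 'NYC' → -9
emp_id=102: salary < 69489 or office <> 'NYC' → -24
emp_id=103: salary < 69489 or office <> 'NYC' → -5
emp_id=104: salary < 69489 or office <> 'NYC' → -20
emp_id=105: salary < 147257 → 0
emp_id=106: salary < 69489 or office <> 'NYC' → -23
emp_id=107: salary < 69489 or office <> 'NYC' → -1
emp_id=108: salary < 69489 or office <> 'NYC' → -14
emp_id=109: salary < 69489 or office <> 'NYC' → -19
emp_id=110: salary < 69489 or office <> 'NYC' → -8

36, -9, -24, -5, -20, 0, -23, -1, -14, -19, -8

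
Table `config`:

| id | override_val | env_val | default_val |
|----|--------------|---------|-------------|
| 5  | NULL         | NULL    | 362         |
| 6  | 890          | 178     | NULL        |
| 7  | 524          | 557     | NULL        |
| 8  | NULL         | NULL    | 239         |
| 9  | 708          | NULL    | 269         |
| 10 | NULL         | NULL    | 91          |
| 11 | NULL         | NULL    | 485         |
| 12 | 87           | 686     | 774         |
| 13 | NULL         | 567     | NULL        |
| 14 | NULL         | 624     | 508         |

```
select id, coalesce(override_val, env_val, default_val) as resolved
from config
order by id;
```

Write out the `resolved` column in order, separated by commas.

id=5: override_val=NULL, env_val=NULL, default_val=362 → 362
id=6: override_val=890 → 890
id=7: override_val=524 → 524
id=8: override_val=NULL, env_val=NULL, default_val=239 → 239
id=9: override_val=708 → 708
id=10: override_val=NULL, env_val=NULL, default_val=91 → 91
id=11: override_val=NULL, env_val=NULL, default_val=485 → 485
id=12: override_val=87 → 87
id=13: override_val=NULL, env_val=567 → 567
id=14: override_val=NULL, env_val=624 → 624

362, 890, 524, 239, 708, 91, 485, 87, 567, 624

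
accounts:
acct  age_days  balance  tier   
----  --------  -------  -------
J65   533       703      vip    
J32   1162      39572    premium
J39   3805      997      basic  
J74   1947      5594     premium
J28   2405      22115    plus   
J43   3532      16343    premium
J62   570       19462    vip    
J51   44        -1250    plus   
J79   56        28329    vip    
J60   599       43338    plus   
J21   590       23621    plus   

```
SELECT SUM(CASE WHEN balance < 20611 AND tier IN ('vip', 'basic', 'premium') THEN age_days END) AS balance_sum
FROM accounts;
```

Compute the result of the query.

10387

acct=J65: ✓ → 533
acct=J32: ✗
acct=J39: ✓ → 3805
acct=J74: ✓ → 1947
acct=J28: ✗
acct=J43: ✓ → 3532
acct=J62: ✓ → 570
acct=J51: ✗
acct=J79: ✗
acct=J60: ✗
acct=J21: ✗
balance_sum = 533 + 3805 + 1947 + 3532 + 570 = 10387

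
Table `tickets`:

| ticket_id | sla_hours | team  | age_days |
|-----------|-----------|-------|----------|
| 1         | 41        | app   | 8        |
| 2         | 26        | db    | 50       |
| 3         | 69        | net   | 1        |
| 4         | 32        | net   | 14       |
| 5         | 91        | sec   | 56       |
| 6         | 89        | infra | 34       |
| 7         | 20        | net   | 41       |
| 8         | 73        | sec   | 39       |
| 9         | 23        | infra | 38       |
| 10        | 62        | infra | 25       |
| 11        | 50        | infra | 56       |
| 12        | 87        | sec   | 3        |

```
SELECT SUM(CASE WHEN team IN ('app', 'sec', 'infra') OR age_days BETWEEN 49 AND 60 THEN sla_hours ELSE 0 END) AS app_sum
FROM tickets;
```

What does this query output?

ticket_id=1: ✓ → 41
ticket_id=2: ✓ → 26
ticket_id=3: ✗
ticket_id=4: ✗
ticket_id=5: ✓ → 91
ticket_id=6: ✓ → 89
ticket_id=7: ✗
ticket_id=8: ✓ → 73
ticket_id=9: ✓ → 23
ticket_id=10: ✓ → 62
ticket_id=11: ✓ → 50
ticket_id=12: ✓ → 87
app_sum = 41 + 26 + 91 + 89 + 73 + 23 + 62 + 50 + 87 = 542

542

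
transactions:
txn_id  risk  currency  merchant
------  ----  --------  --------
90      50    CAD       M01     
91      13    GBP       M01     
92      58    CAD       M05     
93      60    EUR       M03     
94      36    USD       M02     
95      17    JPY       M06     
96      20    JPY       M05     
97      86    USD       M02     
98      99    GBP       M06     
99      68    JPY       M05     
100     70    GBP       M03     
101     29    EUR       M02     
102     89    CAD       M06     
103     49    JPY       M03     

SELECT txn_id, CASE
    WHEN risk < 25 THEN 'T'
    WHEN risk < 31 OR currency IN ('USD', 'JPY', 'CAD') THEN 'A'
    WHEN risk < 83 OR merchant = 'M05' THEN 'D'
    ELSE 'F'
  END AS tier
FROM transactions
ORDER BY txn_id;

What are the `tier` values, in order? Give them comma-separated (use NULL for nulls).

A, T, A, D, A, T, T, A, F, A, D, A, A, A

txn_id=90: risk < 31 OR currency IN ('USD', 'JPY', 'CAD') → A
txn_id=91: risk < 25 → T
txn_id=92: risk < 31 OR currency IN ('USD', 'JPY', 'CAD') → A
txn_id=93: risk < 83 OR merchant = 'M05' → D
txn_id=94: risk < 31 OR currency IN ('USD', 'JPY', 'CAD') → A
txn_id=95: risk < 25 → T
txn_id=96: risk < 25 → T
txn_id=97: risk < 31 OR currency IN ('USD', 'JPY', 'CAD') → A
txn_id=98: ELSE → F
txn_id=99: risk < 31 OR currency IN ('USD', 'JPY', 'CAD') → A
txn_id=100: risk < 83 OR merchant = 'M05' → D
txn_id=101: risk < 31 OR currency IN ('USD', 'JPY', 'CAD') → A
txn_id=102: risk < 31 OR currency IN ('USD', 'JPY', 'CAD') → A
txn_id=103: risk < 31 OR currency IN ('USD', 'JPY', 'CAD') → A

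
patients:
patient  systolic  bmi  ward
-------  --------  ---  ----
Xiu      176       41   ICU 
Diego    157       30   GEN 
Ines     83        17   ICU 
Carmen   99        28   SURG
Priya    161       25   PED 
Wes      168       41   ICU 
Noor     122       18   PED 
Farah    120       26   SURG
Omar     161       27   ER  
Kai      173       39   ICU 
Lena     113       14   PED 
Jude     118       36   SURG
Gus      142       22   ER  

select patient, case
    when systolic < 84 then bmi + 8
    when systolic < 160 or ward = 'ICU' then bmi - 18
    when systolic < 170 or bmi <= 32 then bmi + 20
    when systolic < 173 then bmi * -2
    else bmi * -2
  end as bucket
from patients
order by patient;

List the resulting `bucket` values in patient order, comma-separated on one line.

10, 12, 8, 4, 25, 18, 21, -4, 0, 47, 45, 23, 23

patient=Carmen: systolic < 160 or ward = 'ICU' → 10
patient=Diego: systolic < 160 or ward = 'ICU' → 12
patient=Farah: systolic < 160 or ward = 'ICU' → 8
patient=Gus: systolic < 160 or ward = 'ICU' → 4
patient=Ines: systolic < 84 → 25
patient=Jude: systolic < 160 or ward = 'ICU' → 18
patient=Kai: systolic < 160 or ward = 'ICU' → 21
patient=Lena: systolic < 160 or ward = 'ICU' → -4
patient=Noor: systolic < 160 or ward = 'ICU' → 0
patient=Omar: systolic < 170 or bmi <= 32 → 47
patient=Priya: systolic < 170 or bmi <= 32 → 45
patient=Wes: systolic < 160 or ward = 'ICU' → 23
patient=Xiu: systolic < 160 or ward = 'ICU' → 23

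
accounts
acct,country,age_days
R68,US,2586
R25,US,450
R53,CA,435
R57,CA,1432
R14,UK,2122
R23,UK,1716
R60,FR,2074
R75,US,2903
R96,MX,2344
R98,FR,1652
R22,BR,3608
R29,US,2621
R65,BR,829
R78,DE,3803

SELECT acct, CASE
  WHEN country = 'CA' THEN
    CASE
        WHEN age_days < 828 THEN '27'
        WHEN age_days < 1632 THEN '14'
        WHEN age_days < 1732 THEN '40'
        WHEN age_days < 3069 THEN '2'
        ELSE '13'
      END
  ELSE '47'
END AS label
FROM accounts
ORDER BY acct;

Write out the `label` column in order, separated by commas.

acct=R14: country='UK' → outer ELSE → 47
acct=R22: country='BR' → outer ELSE → 47
acct=R23: country='UK' → outer ELSE → 47
acct=R25: country='US' → outer ELSE → 47
acct=R29: country='US' → outer ELSE → 47
acct=R53: country='CA' → inner[age_days < 828] → 27
acct=R57: country='CA' → inner[age_days < 1632] → 14
acct=R60: country='FR' → outer ELSE → 47
acct=R65: country='BR' → outer ELSE → 47
acct=R68: country='US' → outer ELSE → 47
acct=R75: country='US' → outer ELSE → 47
acct=R78: country='DE' → outer ELSE → 47
acct=R96: country='MX' → outer ELSE → 47
acct=R98: country='FR' → outer ELSE → 47

47, 47, 47, 47, 47, 27, 14, 47, 47, 47, 47, 47, 47, 47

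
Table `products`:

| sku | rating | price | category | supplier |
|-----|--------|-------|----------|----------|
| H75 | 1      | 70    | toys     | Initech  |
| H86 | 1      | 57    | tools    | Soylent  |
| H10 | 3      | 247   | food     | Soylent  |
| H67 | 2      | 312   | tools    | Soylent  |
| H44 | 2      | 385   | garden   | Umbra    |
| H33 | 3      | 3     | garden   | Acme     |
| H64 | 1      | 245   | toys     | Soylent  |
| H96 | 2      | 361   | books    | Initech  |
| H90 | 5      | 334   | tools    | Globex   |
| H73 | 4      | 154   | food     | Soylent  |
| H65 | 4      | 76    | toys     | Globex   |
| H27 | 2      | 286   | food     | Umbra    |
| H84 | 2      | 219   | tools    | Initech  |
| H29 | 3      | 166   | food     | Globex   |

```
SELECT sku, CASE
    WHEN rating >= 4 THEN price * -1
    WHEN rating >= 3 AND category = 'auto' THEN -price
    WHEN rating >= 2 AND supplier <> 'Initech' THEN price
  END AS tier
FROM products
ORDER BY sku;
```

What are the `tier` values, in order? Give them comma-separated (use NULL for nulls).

247, 286, 166, 3, 385, NULL, -76, 312, -154, NULL, NULL, NULL, -334, NULL

sku=H10: rating >= 2 AND supplier <> 'Initech' → 247
sku=H27: rating >= 2 AND supplier <> 'Initech' → 286
sku=H29: rating >= 2 AND supplier <> 'Initech' → 166
sku=H33: rating >= 2 AND supplier <> 'Initech' → 3
sku=H44: rating >= 2 AND supplier <> 'Initech' → 385
sku=H64: (no match → NULL) → NULL
sku=H65: rating >= 4 → -76
sku=H67: rating >= 2 AND supplier <> 'Initech' → 312
sku=H73: rating >= 4 → -154
sku=H75: (no match → NULL) → NULL
sku=H84: (no match → NULL) → NULL
sku=H86: (no match → NULL) → NULL
sku=H90: rating >= 4 → -334
sku=H96: (no match → NULL) → NULL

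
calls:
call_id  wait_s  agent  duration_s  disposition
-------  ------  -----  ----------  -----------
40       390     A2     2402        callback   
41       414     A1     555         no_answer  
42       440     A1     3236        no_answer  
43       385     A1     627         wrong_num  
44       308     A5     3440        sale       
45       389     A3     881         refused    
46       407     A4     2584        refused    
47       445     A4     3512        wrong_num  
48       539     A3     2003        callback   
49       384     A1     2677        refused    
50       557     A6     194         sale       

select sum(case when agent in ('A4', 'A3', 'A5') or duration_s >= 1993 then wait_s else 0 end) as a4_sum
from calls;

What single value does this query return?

call_id=40: ✓ → 390
call_id=41: ✗
call_id=42: ✓ → 440
call_id=43: ✗
call_id=44: ✓ → 308
call_id=45: ✓ → 389
call_id=46: ✓ → 407
call_id=47: ✓ → 445
call_id=48: ✓ → 539
call_id=49: ✓ → 384
call_id=50: ✗
a4_sum = 390 + 440 + 308 + 389 + 407 + 445 + 539 + 384 = 3302

3302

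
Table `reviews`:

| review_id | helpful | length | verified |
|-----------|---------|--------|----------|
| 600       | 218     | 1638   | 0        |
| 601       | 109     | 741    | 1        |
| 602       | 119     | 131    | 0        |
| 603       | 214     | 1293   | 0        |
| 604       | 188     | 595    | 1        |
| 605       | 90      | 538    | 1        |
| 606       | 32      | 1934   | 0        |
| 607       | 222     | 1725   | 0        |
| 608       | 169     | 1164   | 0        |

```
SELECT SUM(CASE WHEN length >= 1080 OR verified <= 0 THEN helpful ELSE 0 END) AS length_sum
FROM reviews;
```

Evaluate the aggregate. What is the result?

review_id=600: ✓ → 218
review_id=601: ✗
review_id=602: ✓ → 119
review_id=603: ✓ → 214
review_id=604: ✗
review_id=605: ✗
review_id=606: ✓ → 32
review_id=607: ✓ → 222
review_id=608: ✓ → 169
length_sum = 218 + 119 + 214 + 32 + 222 + 169 = 974

974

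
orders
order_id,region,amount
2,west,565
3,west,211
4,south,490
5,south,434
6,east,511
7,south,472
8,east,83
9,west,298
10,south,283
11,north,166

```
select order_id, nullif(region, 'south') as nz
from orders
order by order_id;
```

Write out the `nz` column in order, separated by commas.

order_id=2: region=west vs south: differ → west
order_id=3: region=west vs south: differ → west
order_id=4: region=south vs south: equal → NULL
order_id=5: region=south vs south: equal → NULL
order_id=6: region=east vs south: differ → east
order_id=7: region=south vs south: equal → NULL
order_id=8: region=east vs south: differ → east
order_id=9: region=west vs south: differ → west
order_id=10: region=south vs south: equal → NULL
order_id=11: region=north vs south: differ → north

west, west, NULL, NULL, east, NULL, east, west, NULL, north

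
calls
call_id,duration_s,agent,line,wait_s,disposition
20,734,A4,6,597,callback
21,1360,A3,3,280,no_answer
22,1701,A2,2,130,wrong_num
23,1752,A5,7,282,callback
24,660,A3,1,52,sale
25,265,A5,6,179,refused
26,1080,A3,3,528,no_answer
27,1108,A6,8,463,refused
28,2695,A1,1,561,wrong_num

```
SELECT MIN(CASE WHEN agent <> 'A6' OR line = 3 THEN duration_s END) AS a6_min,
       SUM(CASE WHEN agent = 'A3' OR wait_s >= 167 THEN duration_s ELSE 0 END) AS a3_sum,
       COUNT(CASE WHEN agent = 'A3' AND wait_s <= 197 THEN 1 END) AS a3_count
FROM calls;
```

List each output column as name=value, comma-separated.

a6_min=265, a3_sum=9654, a3_count=1

[a6_min: agent <> 'A6' OR line = 3]
call_id=20: ✓ → 734
call_id=21: ✓ → 1360
call_id=22: ✓ → 1701
call_id=23: ✓ → 1752
call_id=24: ✓ → 660
call_id=25: ✓ → 265
call_id=26: ✓ → 1080
call_id=27: ✗
call_id=28: ✓ → 2695
a6_min = MIN(734, 1360, 1701, 1752, 660, 265, 1080, 2695) = 265
—
[a3_sum: agent = 'A3' OR wait_s >= 167]
call_id=20: ✓ → 734
call_id=21: ✓ → 1360
call_id=22: ✗
call_id=23: ✓ → 1752
call_id=24: ✓ → 660
call_id=25: ✓ → 265
call_id=26: ✓ → 1080
call_id=27: ✓ → 1108
call_id=28: ✓ → 2695
a3_sum = 734 + 1360 + 1752 + 660 + 265 + 1080 + 1108 + 2695 = 9654
—
[a3_count: agent = 'A3' AND wait_s <= 197]
call_id=20: ✗
call_id=21: ✗
call_id=22: ✗
call_id=23: ✗
call_id=24: ✓ → 1
call_id=25: ✗
call_id=26: ✗
call_id=27: ✗
call_id=28: ✗
a3_count = COUNT(1) = 1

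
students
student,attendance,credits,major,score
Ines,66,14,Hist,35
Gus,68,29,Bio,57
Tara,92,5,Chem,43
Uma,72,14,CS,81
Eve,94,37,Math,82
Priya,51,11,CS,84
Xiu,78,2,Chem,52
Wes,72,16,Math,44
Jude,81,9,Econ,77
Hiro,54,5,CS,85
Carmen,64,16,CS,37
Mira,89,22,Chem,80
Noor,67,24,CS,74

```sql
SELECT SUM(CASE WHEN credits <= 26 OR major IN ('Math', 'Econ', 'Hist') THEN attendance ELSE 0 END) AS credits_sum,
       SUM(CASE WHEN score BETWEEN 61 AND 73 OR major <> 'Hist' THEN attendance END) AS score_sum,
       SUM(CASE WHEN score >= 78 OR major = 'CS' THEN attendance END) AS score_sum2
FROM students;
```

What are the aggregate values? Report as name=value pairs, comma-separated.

credits_sum=880, score_sum=882, score_sum2=491

[credits_sum: credits <= 26 OR major IN ('Math', 'Econ', 'Hist')]
student=Ines: ✓ → 66
student=Gus: ✗
student=Tara: ✓ → 92
student=Uma: ✓ → 72
student=Eve: ✓ → 94
student=Priya: ✓ → 51
student=Xiu: ✓ → 78
student=Wes: ✓ → 72
student=Jude: ✓ → 81
student=Hiro: ✓ → 54
student=Carmen: ✓ → 64
student=Mira: ✓ → 89
student=Noor: ✓ → 67
credits_sum = 66 + 92 + 72 + 94 + 51 + 78 + 72 + 81 + 54 + 64 + 89 + 67 = 880
—
[score_sum: score BETWEEN 61 AND 73 OR major <> 'Hist']
student=Ines: ✗
student=Gus: ✓ → 68
student=Tara: ✓ → 92
student=Uma: ✓ → 72
student=Eve: ✓ → 94
student=Priya: ✓ → 51
student=Xiu: ✓ → 78
student=Wes: ✓ → 72
student=Jude: ✓ → 81
student=Hiro: ✓ → 54
student=Carmen: ✓ → 64
student=Mira: ✓ → 89
student=Noor: ✓ → 67
score_sum = 68 + 92 + 72 + 94 + 51 + 78 + 72 + 81 + 54 + 64 + 89 + 67 = 882
—
[score_sum2: score >= 78 OR major = 'CS']
student=Ines: ✗
student=Gus: ✗
student=Tara: ✗
student=Uma: ✓ → 72
student=Eve: ✓ → 94
student=Priya: ✓ → 51
student=Xiu: ✗
student=Wes: ✗
student=Jude: ✗
student=Hiro: ✓ → 54
student=Carmen: ✓ → 64
student=Mira: ✓ → 89
student=Noor: ✓ → 67
score_sum2 = 72 + 94 + 51 + 54 + 64 + 89 + 67 = 491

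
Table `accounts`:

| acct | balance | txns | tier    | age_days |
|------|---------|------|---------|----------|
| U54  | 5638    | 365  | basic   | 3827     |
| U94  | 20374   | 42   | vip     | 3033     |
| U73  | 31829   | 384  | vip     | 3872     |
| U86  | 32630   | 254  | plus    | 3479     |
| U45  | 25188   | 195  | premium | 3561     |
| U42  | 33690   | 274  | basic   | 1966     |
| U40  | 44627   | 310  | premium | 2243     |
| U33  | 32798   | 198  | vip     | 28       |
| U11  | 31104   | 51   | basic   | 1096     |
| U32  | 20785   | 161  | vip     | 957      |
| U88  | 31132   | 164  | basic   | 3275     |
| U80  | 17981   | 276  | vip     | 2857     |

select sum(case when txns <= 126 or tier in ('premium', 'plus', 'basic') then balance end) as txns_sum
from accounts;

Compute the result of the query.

acct=U54: ✓ → 5638
acct=U94: ✓ → 20374
acct=U73: ✗
acct=U86: ✓ → 32630
acct=U45: ✓ → 25188
acct=U42: ✓ → 33690
acct=U40: ✓ → 44627
acct=U33: ✗
acct=U11: ✓ → 31104
acct=U32: ✗
acct=U88: ✓ → 31132
acct=U80: ✗
txns_sum = 5638 + 20374 + 32630 + 25188 + 33690 + 44627 + 31104 + 31132 = 224383

224383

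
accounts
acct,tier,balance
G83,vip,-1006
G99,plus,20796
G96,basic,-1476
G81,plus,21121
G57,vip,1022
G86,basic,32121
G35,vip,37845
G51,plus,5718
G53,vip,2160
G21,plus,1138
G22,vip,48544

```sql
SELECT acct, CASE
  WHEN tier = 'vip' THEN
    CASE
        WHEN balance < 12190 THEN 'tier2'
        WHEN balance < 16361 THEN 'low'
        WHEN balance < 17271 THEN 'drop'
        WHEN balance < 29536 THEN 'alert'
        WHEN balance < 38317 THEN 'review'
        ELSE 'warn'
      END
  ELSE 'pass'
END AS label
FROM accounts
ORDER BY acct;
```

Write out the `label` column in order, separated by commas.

acct=G21: tier='plus' → outer ELSE → pass
acct=G22: tier='vip' → inner[ELSE] → warn
acct=G35: tier='vip' → inner[balance < 38317] → review
acct=G51: tier='plus' → outer ELSE → pass
acct=G53: tier='vip' → inner[balance < 12190] → tier2
acct=G57: tier='vip' → inner[balance < 12190] → tier2
acct=G81: tier='plus' → outer ELSE → pass
acct=G83: tier='vip' → inner[balance < 12190] → tier2
acct=G86: tier='basic' → outer ELSE → pass
acct=G96: tier='basic' → outer ELSE → pass
acct=G99: tier='plus' → outer ELSE → pass

pass, warn, review, pass, tier2, tier2, pass, tier2, pass, pass, pass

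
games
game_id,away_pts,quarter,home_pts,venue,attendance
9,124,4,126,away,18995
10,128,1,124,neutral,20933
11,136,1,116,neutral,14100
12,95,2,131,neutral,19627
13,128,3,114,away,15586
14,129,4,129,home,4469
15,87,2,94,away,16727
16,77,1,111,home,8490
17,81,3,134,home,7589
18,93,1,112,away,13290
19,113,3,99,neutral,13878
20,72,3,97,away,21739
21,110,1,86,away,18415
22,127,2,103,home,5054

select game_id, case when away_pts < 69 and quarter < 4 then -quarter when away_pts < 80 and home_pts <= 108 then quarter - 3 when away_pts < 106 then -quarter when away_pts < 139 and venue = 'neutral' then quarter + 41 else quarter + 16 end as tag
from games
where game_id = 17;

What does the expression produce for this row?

game_id = 17: away_pts=81, quarter=3, home_pts=134, venue=home, attendance=7589.
away_pts < 69 and quarter < 4 → false
away_pts < 80 and home_pts <= 108 → false
away_pts < 106 → true → -3

-3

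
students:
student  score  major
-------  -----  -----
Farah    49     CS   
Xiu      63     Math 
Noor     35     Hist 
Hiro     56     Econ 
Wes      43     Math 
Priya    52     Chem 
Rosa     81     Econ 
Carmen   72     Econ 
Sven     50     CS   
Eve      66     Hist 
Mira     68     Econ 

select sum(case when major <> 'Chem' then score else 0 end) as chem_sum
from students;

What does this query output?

student=Farah: ✓ → 49
student=Xiu: ✓ → 63
student=Noor: ✓ → 35
student=Hiro: ✓ → 56
student=Wes: ✓ → 43
student=Priya: ✗
student=Rosa: ✓ → 81
student=Carmen: ✓ → 72
student=Sven: ✓ → 50
student=Eve: ✓ → 66
student=Mira: ✓ → 68
chem_sum = 49 + 63 + 35 + 56 + 43 + 81 + 72 + 50 + 66 + 68 = 583

583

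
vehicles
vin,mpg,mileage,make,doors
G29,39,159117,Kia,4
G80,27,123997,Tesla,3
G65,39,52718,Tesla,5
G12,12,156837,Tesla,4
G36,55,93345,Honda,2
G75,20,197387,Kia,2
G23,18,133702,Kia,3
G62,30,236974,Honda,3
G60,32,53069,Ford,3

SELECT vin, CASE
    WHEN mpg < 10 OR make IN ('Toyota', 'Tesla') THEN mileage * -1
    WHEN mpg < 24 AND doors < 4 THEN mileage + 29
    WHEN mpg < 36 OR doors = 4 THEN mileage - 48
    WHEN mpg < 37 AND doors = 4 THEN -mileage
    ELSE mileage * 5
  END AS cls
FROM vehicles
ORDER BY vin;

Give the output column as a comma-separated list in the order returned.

-156837, 133731, 159069, 466725, 53021, 236926, -52718, 197416, -123997

vin=G12: mpg < 10 OR make IN ('Toyota', 'Tesla') → -156837
vin=G23: mpg < 24 AND doors < 4 → 133731
vin=G29: mpg < 36 OR doors = 4 → 159069
vin=G36: ELSE → 466725
vin=G60: mpg < 36 OR doors = 4 → 53021
vin=G62: mpg < 36 OR doors = 4 → 236926
vin=G65: mpg < 10 OR make IN ('Toyota', 'Tesla') → -52718
vin=G75: mpg < 24 AND doors < 4 → 197416
vin=G80: mpg < 10 OR make IN ('Toyota', 'Tesla') → -123997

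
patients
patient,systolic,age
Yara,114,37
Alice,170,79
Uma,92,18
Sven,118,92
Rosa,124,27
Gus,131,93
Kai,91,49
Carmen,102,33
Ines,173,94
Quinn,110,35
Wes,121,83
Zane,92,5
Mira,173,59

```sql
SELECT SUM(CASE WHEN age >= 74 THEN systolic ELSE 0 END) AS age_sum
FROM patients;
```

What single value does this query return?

713

patient=Yara: ✗
patient=Alice: ✓ → 170
patient=Uma: ✗
patient=Sven: ✓ → 118
patient=Rosa: ✗
patient=Gus: ✓ → 131
patient=Kai: ✗
patient=Carmen: ✗
patient=Ines: ✓ → 173
patient=Quinn: ✗
patient=Wes: ✓ → 121
patient=Zane: ✗
patient=Mira: ✗
age_sum = 170 + 118 + 131 + 173 + 121 = 713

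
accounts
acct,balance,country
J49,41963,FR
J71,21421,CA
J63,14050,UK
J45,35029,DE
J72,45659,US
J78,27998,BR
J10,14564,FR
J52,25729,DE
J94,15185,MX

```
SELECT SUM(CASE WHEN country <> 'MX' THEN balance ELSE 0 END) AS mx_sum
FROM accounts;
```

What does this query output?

acct=J49: ✓ → 41963
acct=J71: ✓ → 21421
acct=J63: ✓ → 14050
acct=J45: ✓ → 35029
acct=J72: ✓ → 45659
acct=J78: ✓ → 27998
acct=J10: ✓ → 14564
acct=J52: ✓ → 25729
acct=J94: ✗
mx_sum = 41963 + 21421 + 14050 + 35029 + 45659 + 27998 + 14564 + 25729 = 226413

226413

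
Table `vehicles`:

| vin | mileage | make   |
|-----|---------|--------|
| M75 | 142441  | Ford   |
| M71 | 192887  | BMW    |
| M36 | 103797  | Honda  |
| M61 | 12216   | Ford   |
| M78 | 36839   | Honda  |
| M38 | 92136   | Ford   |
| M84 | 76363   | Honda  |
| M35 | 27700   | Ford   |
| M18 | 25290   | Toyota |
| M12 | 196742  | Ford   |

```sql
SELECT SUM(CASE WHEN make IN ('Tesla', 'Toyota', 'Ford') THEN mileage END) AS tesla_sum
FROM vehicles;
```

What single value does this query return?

496525

vin=M75: ✓ → 142441
vin=M71: ✗
vin=M36: ✗
vin=M61: ✓ → 12216
vin=M78: ✗
vin=M38: ✓ → 92136
vin=M84: ✗
vin=M35: ✓ → 27700
vin=M18: ✓ → 25290
vin=M12: ✓ → 196742
tesla_sum = 142441 + 12216 + 92136 + 27700 + 25290 + 196742 = 496525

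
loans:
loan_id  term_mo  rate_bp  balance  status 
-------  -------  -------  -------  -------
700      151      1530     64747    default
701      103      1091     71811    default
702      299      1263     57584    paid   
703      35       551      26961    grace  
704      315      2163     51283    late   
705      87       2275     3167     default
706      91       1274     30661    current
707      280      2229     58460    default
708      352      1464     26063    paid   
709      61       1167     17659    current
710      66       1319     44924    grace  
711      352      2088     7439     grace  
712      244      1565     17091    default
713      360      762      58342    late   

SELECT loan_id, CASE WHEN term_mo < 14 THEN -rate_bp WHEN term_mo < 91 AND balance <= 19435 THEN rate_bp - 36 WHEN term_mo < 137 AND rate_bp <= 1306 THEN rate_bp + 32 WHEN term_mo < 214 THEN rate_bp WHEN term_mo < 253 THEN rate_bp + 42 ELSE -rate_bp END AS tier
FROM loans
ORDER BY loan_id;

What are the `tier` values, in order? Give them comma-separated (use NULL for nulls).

loan_id=700: term_mo < 214 → 1530
loan_id=701: term_mo < 137 AND rate_bp <= 1306 → 1123
loan_id=702: ELSE → -1263
loan_id=703: term_mo < 137 AND rate_bp <= 1306 → 583
loan_id=704: ELSE → -2163
loan_id=705: term_mo < 91 AND balance <= 19435 → 2239
loan_id=706: term_mo < 137 AND rate_bp <= 1306 → 1306
loan_id=707: ELSE → -2229
loan_id=708: ELSE → -1464
loan_id=709: term_mo < 91 AND balance <= 19435 → 1131
loan_id=710: term_mo < 214 → 1319
loan_id=711: ELSE → -2088
loan_id=712: term_mo < 253 → 1607
loan_id=713: ELSE → -762

1530, 1123, -1263, 583, -2163, 2239, 1306, -2229, -1464, 1131, 1319, -2088, 1607, -762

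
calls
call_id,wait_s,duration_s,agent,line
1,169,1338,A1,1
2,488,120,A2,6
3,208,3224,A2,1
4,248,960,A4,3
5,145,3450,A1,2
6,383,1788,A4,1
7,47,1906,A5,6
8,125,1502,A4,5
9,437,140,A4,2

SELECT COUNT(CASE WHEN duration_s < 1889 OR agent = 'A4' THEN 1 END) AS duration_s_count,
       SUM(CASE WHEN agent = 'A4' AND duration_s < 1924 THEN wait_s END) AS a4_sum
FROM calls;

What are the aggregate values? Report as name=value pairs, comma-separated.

duration_s_count=6, a4_sum=1193

[duration_s_count: duration_s < 1889 OR agent = 'A4']
call_id=1: ✓ → 1
call_id=2: ✓ → 1
call_id=3: ✗
call_id=4: ✓ → 1
call_id=5: ✗
call_id=6: ✓ → 1
call_id=7: ✗
call_id=8: ✓ → 1
call_id=9: ✓ → 1
duration_s_count = COUNT(1, 1, 1, 1, 1, 1) = 6
—
[a4_sum: agent = 'A4' AND duration_s < 1924]
call_id=1: ✗
call_id=2: ✗
call_id=3: ✗
call_id=4: ✓ → 248
call_id=5: ✗
call_id=6: ✓ → 383
call_id=7: ✗
call_id=8: ✓ → 125
call_id=9: ✓ → 437
a4_sum = 248 + 383 + 125 + 437 = 1193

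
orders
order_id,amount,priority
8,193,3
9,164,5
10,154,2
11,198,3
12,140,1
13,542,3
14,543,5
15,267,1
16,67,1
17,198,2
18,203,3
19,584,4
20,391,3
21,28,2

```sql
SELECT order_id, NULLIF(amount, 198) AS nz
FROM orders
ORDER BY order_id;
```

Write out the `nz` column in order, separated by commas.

order_id=8: amount=193 vs 198: differ → 193
order_id=9: amount=164 vs 198: differ → 164
order_id=10: amount=154 vs 198: differ → 154
order_id=11: amount=198 vs 198: equal → NULL
order_id=12: amount=140 vs 198: differ → 140
order_id=13: amount=542 vs 198: differ → 542
order_id=14: amount=543 vs 198: differ → 543
order_id=15: amount=267 vs 198: differ → 267
order_id=16: amount=67 vs 198: differ → 67
order_id=17: amount=198 vs 198: equal → NULL
order_id=18: amount=203 vs 198: differ → 203
order_id=19: amount=584 vs 198: differ → 584
order_id=20: amount=391 vs 198: differ → 391
order_id=21: amount=28 vs 198: differ → 28

193, 164, 154, NULL, 140, 542, 543, 267, 67, NULL, 203, 584, 391, 28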